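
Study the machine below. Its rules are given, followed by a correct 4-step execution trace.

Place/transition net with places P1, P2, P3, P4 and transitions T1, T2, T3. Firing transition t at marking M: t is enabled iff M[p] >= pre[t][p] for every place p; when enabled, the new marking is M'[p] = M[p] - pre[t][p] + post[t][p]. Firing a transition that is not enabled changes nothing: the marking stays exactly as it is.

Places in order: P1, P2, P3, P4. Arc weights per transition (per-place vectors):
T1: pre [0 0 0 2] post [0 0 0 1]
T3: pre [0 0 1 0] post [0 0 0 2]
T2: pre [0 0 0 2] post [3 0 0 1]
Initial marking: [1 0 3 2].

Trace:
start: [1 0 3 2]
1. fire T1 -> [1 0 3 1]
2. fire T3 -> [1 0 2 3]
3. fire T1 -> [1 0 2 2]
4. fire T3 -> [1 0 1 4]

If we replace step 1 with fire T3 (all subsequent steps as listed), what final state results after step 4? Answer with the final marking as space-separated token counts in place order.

(re-executing from step 1 with the substitution; state before step 1: [1 0 3 2])
1. fire T3 -> [1 0 2 4]
2. fire T3 -> [1 0 1 6]
3. fire T1 -> [1 0 1 5]
4. fire T3 -> [1 0 0 7]

1 0 0 7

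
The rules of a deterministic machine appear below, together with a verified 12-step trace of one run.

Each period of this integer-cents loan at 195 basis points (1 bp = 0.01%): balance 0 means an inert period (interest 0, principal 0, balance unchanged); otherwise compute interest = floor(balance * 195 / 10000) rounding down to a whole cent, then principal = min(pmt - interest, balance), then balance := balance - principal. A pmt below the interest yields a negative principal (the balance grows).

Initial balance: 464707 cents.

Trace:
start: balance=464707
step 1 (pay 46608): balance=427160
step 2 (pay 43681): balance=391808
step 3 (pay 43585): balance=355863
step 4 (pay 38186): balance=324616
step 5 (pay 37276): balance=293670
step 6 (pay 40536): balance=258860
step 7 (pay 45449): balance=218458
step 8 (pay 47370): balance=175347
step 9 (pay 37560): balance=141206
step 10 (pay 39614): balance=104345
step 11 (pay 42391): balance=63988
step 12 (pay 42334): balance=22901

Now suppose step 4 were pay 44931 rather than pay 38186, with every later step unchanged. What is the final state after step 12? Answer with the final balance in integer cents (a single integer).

15031

(re-executing from step 4 with the substitution; state before step 4: balance=355863)
step 4 (pay 44931): balance=317871
step 5 (pay 37276): balance=286793
step 6 (pay 40536): balance=251849
step 7 (pay 45449): balance=211311
step 8 (pay 47370): balance=168061
step 9 (pay 37560): balance=133778
step 10 (pay 39614): balance=96772
step 11 (pay 42391): balance=56268
step 12 (pay 42334): balance=15031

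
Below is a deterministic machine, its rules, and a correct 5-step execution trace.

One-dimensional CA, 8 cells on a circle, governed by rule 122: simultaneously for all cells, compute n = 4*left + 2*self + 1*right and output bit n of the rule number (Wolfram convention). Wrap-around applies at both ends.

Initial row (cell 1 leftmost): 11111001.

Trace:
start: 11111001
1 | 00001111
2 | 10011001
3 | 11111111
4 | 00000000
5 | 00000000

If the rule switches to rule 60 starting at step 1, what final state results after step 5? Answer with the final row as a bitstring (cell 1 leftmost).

(re-executing steps 1..5 under rule 60; state before step 1: 11111001)
1 | 00000101
2 | 10000111
3 | 01000100
4 | 01100110
5 | 01010101

01010101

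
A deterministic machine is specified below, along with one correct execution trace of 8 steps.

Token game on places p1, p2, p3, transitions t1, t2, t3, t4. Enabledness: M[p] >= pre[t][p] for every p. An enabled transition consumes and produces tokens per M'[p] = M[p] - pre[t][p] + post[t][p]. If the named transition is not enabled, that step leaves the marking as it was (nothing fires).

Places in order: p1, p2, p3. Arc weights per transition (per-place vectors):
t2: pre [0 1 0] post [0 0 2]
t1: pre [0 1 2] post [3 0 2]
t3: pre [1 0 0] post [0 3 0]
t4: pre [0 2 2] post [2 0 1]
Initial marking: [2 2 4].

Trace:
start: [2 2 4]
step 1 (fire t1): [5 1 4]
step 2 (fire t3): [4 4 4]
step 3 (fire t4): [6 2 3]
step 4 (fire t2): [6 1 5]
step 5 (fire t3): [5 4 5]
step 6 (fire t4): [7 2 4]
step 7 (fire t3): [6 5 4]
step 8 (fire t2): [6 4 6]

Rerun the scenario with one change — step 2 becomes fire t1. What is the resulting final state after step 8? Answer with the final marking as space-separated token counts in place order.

(re-executing from step 2 with the substitution; state before step 2: [5 1 4])
step 2 (fire t1): [8 0 4]
step 3 (fire t4): [8 0 4]
step 4 (fire t2): [8 0 4]
step 5 (fire t3): [7 3 4]
step 6 (fire t4): [9 1 3]
step 7 (fire t3): [8 4 3]
step 8 (fire t2): [8 3 5]

8 3 5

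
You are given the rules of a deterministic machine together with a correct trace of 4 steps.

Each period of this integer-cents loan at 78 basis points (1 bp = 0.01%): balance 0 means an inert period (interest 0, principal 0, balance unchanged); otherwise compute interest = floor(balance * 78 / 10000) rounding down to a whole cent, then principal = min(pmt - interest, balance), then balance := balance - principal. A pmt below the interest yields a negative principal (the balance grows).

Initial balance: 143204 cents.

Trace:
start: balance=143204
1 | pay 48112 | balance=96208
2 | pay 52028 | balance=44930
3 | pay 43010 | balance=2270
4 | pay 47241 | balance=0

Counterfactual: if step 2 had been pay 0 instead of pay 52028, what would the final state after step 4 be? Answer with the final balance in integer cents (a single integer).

(re-executing from step 2 with the substitution; state before step 2: balance=96208)
2 | pay 0 | balance=96958
3 | pay 43010 | balance=54704
4 | pay 47241 | balance=7889

7889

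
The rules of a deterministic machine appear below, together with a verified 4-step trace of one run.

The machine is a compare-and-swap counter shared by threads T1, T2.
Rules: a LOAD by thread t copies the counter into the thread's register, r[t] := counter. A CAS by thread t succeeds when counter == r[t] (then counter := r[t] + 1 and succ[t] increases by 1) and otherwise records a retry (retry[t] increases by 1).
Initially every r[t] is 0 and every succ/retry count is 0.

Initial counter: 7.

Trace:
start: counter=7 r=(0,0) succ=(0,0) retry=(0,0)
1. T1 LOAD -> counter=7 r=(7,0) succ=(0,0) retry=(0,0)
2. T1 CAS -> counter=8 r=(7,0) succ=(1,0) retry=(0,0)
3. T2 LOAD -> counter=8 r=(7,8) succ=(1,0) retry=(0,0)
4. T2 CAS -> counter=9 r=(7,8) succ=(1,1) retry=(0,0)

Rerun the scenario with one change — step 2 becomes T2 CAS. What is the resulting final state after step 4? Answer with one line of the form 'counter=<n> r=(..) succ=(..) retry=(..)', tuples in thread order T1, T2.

counter=8 r=(7,7) succ=(0,1) retry=(0,1)

(re-executing from step 2 with the substitution; state before step 2: counter=7 r=(7,0) succ=(0,0) retry=(0,0))
2. T2 CAS -> counter=7 r=(7,0) succ=(0,0) retry=(0,1)
3. T2 LOAD -> counter=7 r=(7,7) succ=(0,0) retry=(0,1)
4. T2 CAS -> counter=8 r=(7,7) succ=(0,1) retry=(0,1)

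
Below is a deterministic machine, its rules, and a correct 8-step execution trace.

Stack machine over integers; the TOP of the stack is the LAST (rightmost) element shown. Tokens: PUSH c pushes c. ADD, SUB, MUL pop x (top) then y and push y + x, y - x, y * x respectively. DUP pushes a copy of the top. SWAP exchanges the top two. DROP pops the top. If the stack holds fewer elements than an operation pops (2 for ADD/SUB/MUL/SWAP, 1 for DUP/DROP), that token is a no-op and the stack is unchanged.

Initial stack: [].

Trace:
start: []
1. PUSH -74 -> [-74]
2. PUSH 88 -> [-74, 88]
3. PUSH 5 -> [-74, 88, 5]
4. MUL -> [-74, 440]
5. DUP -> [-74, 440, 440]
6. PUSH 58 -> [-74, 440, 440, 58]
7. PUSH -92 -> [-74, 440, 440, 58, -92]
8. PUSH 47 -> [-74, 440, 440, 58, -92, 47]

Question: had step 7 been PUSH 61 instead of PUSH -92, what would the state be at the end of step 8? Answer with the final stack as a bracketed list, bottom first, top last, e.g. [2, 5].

[-74, 440, 440, 58, 61, 47]

(re-executing from step 7 with the substitution; state before step 7: [-74, 440, 440, 58])
7. PUSH 61 -> [-74, 440, 440, 58, 61]
8. PUSH 47 -> [-74, 440, 440, 58, 61, 47]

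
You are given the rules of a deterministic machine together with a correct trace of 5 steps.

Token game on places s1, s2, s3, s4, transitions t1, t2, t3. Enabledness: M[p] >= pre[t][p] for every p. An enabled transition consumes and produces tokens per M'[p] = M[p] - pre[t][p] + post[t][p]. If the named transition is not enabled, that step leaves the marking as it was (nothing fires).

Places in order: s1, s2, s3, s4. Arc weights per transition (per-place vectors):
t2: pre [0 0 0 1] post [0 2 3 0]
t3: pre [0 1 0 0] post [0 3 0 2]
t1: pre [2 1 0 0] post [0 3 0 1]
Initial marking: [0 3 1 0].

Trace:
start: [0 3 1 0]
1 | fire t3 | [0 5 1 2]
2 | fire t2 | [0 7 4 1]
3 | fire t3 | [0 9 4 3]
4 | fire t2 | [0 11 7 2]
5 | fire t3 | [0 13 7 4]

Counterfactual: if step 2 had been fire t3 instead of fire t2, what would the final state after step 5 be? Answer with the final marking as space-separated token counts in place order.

0 13 4 7

(re-executing from step 2 with the substitution; state before step 2: [0 5 1 2])
2 | fire t3 | [0 7 1 4]
3 | fire t3 | [0 9 1 6]
4 | fire t2 | [0 11 4 5]
5 | fire t3 | [0 13 4 7]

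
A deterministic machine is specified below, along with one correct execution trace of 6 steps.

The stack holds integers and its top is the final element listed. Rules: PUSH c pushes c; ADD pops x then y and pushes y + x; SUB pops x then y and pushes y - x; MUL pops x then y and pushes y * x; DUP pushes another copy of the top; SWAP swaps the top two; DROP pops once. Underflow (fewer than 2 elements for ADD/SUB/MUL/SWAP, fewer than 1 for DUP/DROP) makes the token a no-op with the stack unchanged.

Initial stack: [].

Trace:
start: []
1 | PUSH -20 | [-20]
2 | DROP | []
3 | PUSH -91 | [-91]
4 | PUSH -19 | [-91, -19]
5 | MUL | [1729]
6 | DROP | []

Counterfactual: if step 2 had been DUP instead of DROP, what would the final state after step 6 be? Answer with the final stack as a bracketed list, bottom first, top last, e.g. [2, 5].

(re-executing from step 2 with the substitution; state before step 2: [-20])
2 | DUP | [-20, -20]
3 | PUSH -91 | [-20, -20, -91]
4 | PUSH -19 | [-20, -20, -91, -19]
5 | MUL | [-20, -20, 1729]
6 | DROP | [-20, -20]

[-20, -20]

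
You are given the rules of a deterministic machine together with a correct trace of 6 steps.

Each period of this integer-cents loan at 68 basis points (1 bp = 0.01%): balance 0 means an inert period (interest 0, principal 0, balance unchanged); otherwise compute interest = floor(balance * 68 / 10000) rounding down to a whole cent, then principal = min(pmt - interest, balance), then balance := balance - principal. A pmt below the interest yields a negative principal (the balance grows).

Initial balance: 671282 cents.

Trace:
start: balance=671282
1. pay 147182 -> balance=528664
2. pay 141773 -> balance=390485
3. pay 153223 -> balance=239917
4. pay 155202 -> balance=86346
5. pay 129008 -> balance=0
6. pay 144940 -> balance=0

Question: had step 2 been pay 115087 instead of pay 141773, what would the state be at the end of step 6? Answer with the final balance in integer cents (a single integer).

(re-executing from step 2 with the substitution; state before step 2: balance=528664)
2. pay 115087 -> balance=417171
3. pay 153223 -> balance=266784
4. pay 155202 -> balance=113396
5. pay 129008 -> balance=0
6. pay 144940 -> balance=0

0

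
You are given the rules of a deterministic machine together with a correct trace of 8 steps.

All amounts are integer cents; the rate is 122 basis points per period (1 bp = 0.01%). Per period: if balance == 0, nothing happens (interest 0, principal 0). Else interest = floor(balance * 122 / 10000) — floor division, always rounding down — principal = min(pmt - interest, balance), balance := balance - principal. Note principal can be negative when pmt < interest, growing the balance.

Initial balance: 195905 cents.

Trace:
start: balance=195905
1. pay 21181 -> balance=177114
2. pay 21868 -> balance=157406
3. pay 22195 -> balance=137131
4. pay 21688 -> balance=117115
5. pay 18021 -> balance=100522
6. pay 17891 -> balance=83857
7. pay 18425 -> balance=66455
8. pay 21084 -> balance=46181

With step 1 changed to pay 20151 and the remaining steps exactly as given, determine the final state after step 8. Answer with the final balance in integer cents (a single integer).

47303

(re-executing from step 1 with the substitution; state before step 1: balance=195905)
1. pay 20151 -> balance=178144
2. pay 21868 -> balance=158449
3. pay 22195 -> balance=138187
4. pay 21688 -> balance=118184
5. pay 18021 -> balance=101604
6. pay 17891 -> balance=84952
7. pay 18425 -> balance=67563
8. pay 21084 -> balance=47303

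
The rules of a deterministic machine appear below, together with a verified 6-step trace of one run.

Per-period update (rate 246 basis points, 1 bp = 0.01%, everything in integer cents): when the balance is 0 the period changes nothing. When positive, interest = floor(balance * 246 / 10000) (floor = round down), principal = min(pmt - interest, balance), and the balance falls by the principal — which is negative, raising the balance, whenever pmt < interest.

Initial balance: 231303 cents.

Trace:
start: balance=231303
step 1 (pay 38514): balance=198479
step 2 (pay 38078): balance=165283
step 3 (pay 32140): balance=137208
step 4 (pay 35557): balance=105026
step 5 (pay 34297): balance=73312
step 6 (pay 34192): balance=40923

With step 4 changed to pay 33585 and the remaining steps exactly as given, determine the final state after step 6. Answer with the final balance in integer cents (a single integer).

(re-executing from step 4 with the substitution; state before step 4: balance=137208)
step 4 (pay 33585): balance=106998
step 5 (pay 34297): balance=75333
step 6 (pay 34192): balance=42994

42994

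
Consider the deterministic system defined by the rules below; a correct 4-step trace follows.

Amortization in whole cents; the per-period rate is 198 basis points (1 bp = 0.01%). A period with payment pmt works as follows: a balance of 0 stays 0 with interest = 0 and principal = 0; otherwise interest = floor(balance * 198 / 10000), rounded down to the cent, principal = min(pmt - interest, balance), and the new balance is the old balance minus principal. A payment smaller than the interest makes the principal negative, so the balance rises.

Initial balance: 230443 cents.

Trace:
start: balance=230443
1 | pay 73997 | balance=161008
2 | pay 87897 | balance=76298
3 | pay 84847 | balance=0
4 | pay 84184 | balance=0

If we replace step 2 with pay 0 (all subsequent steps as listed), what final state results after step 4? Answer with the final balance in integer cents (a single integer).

(re-executing from step 2 with the substitution; state before step 2: balance=161008)
2 | pay 0 | balance=164195
3 | pay 84847 | balance=82599
4 | pay 84184 | balance=50

50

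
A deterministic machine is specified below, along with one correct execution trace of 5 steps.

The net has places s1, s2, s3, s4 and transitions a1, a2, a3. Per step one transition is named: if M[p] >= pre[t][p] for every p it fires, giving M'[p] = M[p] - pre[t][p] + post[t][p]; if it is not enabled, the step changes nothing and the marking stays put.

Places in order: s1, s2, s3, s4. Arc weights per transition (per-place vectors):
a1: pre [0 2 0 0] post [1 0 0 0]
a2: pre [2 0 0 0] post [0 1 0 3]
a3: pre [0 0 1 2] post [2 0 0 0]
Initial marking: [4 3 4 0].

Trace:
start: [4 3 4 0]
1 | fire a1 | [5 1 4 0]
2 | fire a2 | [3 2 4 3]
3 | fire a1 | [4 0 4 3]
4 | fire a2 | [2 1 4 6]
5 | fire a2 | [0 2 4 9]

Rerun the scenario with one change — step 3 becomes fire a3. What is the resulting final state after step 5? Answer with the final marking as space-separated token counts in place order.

1 4 3 7

(re-executing from step 3 with the substitution; state before step 3: [3 2 4 3])
3 | fire a3 | [5 2 3 1]
4 | fire a2 | [3 3 3 4]
5 | fire a2 | [1 4 3 7]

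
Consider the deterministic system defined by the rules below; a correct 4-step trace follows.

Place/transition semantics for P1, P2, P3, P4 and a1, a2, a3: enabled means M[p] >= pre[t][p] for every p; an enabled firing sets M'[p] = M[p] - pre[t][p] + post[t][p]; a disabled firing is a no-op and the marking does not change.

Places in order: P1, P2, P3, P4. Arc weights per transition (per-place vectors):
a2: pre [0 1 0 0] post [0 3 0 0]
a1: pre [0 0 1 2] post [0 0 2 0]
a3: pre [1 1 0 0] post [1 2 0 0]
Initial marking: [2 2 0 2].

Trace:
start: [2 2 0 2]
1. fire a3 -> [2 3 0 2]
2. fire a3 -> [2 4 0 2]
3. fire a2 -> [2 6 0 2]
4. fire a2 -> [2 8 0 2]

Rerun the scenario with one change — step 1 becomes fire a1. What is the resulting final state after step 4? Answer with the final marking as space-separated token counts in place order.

(re-executing from step 1 with the substitution; state before step 1: [2 2 0 2])
1. fire a1 -> [2 2 0 2]
2. fire a3 -> [2 3 0 2]
3. fire a2 -> [2 5 0 2]
4. fire a2 -> [2 7 0 2]

2 7 0 2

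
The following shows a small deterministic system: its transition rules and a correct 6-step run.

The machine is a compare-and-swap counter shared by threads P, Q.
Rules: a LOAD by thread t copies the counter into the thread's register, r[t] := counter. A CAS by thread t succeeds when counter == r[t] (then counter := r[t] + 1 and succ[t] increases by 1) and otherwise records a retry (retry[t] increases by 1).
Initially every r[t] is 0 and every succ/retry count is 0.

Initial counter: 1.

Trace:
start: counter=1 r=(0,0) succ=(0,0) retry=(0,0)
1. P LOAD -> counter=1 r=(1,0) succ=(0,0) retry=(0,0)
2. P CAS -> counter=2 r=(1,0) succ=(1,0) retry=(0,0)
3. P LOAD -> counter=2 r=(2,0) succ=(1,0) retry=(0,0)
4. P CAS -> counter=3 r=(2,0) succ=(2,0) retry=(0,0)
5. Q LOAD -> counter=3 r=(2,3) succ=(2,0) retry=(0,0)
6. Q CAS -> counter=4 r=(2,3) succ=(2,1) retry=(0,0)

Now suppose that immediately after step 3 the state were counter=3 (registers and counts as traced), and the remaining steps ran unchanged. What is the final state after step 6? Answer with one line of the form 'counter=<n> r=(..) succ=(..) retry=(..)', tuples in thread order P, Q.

counter=4 r=(2,3) succ=(1,1) retry=(1,0)

state after step 3 := counter=3 r=(2,0) succ=(1,0) retry=(0,0)
4. P CAS -> counter=3 r=(2,0) succ=(1,0) retry=(1,0)
5. Q LOAD -> counter=3 r=(2,3) succ=(1,0) retry=(1,0)
6. Q CAS -> counter=4 r=(2,3) succ=(1,1) retry=(1,0)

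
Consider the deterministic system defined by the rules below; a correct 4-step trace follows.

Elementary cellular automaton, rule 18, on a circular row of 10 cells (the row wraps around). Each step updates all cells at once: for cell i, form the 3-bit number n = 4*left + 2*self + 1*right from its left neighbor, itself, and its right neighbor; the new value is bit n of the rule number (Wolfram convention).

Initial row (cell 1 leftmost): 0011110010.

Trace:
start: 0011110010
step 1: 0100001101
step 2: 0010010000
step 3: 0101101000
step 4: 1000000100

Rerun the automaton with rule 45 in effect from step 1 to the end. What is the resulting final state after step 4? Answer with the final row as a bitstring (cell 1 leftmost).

(re-executing steps 1..4 under rule 45; state before step 1: 0011110010)
step 1: 1010000010
step 2: 1110111011
step 3: 0001100110
step 4: 1101000100

1101000100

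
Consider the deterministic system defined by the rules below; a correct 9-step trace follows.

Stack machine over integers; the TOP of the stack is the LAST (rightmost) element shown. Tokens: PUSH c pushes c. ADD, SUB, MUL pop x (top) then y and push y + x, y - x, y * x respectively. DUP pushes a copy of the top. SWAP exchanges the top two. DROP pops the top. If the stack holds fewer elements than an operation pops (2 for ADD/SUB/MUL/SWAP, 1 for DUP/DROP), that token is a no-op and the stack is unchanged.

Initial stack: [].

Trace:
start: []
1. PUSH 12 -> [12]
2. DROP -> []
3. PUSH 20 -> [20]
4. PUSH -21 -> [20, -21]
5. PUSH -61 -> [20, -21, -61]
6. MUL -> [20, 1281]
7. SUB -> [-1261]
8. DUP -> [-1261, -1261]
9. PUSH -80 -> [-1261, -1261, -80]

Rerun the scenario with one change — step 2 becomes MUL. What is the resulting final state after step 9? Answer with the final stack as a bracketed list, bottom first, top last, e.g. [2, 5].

(re-executing from step 2 with the substitution; state before step 2: [12])
2. MUL -> [12]
3. PUSH 20 -> [12, 20]
4. PUSH -21 -> [12, 20, -21]
5. PUSH -61 -> [12, 20, -21, -61]
6. MUL -> [12, 20, 1281]
7. SUB -> [12, -1261]
8. DUP -> [12, -1261, -1261]
9. PUSH -80 -> [12, -1261, -1261, -80]

[12, -1261, -1261, -80]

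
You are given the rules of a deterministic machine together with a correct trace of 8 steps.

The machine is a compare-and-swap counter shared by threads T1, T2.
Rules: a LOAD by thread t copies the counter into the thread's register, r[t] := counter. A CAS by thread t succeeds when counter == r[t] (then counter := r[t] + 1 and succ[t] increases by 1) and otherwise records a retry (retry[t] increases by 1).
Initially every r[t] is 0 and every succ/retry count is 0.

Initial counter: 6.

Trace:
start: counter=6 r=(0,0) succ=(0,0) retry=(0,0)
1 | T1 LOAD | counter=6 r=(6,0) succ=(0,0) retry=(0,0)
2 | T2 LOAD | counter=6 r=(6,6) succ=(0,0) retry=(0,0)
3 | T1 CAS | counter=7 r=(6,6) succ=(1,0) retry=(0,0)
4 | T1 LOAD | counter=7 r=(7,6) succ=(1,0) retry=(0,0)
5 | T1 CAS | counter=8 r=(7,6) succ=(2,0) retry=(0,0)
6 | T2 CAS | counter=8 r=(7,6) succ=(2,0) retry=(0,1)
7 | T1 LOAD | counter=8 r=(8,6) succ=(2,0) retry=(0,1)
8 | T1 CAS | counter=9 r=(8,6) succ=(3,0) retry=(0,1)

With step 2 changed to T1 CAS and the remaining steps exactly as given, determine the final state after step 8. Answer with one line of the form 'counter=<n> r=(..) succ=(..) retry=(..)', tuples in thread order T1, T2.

counter=9 r=(8,0) succ=(3,0) retry=(1,1)

(re-executing from step 2 with the substitution; state before step 2: counter=6 r=(6,0) succ=(0,0) retry=(0,0))
2 | T1 CAS | counter=7 r=(6,0) succ=(1,0) retry=(0,0)
3 | T1 CAS | counter=7 r=(6,0) succ=(1,0) retry=(1,0)
4 | T1 LOAD | counter=7 r=(7,0) succ=(1,0) retry=(1,0)
5 | T1 CAS | counter=8 r=(7,0) succ=(2,0) retry=(1,0)
6 | T2 CAS | counter=8 r=(7,0) succ=(2,0) retry=(1,1)
7 | T1 LOAD | counter=8 r=(8,0) succ=(2,0) retry=(1,1)
8 | T1 CAS | counter=9 r=(8,0) succ=(3,0) retry=(1,1)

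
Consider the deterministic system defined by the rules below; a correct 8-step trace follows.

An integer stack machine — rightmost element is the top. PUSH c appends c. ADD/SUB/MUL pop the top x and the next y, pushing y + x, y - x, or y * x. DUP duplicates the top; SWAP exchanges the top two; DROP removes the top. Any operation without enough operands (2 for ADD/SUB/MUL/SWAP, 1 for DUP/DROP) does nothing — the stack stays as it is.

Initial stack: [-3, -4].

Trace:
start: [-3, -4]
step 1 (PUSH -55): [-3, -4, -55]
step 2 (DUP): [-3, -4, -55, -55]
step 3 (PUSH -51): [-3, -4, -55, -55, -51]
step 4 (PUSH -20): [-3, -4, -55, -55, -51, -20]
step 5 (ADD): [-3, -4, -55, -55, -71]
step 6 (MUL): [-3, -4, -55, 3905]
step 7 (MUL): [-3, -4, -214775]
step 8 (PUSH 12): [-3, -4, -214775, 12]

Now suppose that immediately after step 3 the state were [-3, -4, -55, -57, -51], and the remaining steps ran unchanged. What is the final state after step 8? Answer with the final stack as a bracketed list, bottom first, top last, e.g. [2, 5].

[-3, -4, -222585, 12]

state after step 3 := [-3, -4, -55, -57, -51]
step 4 (PUSH -20): [-3, -4, -55, -57, -51, -20]
step 5 (ADD): [-3, -4, -55, -57, -71]
step 6 (MUL): [-3, -4, -55, 4047]
step 7 (MUL): [-3, -4, -222585]
step 8 (PUSH 12): [-3, -4, -222585, 12]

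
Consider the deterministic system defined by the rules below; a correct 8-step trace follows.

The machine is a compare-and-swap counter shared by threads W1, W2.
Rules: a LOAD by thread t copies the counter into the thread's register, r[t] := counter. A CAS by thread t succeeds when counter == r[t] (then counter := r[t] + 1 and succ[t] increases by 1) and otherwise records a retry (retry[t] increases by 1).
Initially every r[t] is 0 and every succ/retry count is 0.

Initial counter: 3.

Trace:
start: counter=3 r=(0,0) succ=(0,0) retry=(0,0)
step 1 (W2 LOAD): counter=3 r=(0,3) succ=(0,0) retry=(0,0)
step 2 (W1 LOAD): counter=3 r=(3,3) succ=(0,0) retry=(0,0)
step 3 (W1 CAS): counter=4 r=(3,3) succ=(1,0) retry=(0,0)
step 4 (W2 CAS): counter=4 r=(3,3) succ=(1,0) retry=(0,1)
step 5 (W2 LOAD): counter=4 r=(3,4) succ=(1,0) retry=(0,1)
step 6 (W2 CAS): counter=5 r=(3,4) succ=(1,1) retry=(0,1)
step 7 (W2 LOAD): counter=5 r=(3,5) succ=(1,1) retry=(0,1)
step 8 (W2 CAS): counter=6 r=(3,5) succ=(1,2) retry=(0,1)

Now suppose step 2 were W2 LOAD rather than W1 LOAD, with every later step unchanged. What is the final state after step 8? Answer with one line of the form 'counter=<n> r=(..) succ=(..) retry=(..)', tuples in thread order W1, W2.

(re-executing from step 2 with the substitution; state before step 2: counter=3 r=(0,3) succ=(0,0) retry=(0,0))
step 2 (W2 LOAD): counter=3 r=(0,3) succ=(0,0) retry=(0,0)
step 3 (W1 CAS): counter=3 r=(0,3) succ=(0,0) retry=(1,0)
step 4 (W2 CAS): counter=4 r=(0,3) succ=(0,1) retry=(1,0)
step 5 (W2 LOAD): counter=4 r=(0,4) succ=(0,1) retry=(1,0)
step 6 (W2 CAS): counter=5 r=(0,4) succ=(0,2) retry=(1,0)
step 7 (W2 LOAD): counter=5 r=(0,5) succ=(0,2) retry=(1,0)
step 8 (W2 CAS): counter=6 r=(0,5) succ=(0,3) retry=(1,0)

counter=6 r=(0,5) succ=(0,3) retry=(1,0)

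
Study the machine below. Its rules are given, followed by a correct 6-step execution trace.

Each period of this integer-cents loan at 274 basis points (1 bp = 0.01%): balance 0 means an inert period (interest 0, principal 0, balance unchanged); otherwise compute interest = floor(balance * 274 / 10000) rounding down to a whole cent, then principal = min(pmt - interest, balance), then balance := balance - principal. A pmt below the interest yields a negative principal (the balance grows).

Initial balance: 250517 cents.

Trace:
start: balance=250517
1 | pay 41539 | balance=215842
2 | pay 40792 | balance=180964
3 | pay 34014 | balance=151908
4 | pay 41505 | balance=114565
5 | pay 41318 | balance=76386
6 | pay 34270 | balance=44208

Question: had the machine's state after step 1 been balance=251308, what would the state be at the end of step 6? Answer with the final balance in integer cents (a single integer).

state after step 1 := balance=251308
2 | pay 40792 | balance=217401
3 | pay 34014 | balance=189343
4 | pay 41505 | balance=153025
5 | pay 41318 | balance=115899
6 | pay 34270 | balance=84804

84804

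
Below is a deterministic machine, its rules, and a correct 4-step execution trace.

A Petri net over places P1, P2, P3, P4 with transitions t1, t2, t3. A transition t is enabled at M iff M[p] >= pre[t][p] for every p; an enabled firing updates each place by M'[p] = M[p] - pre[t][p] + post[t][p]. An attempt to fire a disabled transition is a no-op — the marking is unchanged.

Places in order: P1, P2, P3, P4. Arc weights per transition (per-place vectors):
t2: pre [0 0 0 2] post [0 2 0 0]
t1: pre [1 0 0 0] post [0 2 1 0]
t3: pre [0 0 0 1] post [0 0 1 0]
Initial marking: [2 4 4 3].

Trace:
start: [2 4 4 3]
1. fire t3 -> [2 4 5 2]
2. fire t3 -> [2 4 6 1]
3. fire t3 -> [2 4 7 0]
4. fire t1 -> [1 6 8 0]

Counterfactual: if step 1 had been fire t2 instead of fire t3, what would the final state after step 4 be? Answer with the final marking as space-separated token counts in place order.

(re-executing from step 1 with the substitution; state before step 1: [2 4 4 3])
1. fire t2 -> [2 6 4 1]
2. fire t3 -> [2 6 5 0]
3. fire t3 -> [2 6 5 0]
4. fire t1 -> [1 8 6 0]

1 8 6 0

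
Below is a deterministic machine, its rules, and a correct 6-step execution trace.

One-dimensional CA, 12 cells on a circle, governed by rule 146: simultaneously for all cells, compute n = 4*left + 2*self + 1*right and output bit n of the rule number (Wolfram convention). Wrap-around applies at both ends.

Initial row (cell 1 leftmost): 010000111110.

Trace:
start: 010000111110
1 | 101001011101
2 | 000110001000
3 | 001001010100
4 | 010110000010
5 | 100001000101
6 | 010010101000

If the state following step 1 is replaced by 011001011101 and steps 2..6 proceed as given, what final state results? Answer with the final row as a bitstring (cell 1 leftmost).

state after step 1 := 011001011101
2 | 000110001000
3 | 001001010100
4 | 010110000010
5 | 100001000101
6 | 010010101000

010010101000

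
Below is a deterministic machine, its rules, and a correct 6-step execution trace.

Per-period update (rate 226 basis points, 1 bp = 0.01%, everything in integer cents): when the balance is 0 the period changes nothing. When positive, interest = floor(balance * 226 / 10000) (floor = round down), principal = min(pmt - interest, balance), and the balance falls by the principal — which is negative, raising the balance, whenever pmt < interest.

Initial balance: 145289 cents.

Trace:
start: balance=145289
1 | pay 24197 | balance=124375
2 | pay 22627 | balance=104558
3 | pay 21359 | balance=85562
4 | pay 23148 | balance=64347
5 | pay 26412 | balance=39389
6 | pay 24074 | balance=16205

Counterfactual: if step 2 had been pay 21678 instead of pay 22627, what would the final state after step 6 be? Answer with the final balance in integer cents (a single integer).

17242

(re-executing from step 2 with the substitution; state before step 2: balance=124375)
2 | pay 21678 | balance=105507
3 | pay 21359 | balance=86532
4 | pay 23148 | balance=65339
5 | pay 26412 | balance=40403
6 | pay 24074 | balance=17242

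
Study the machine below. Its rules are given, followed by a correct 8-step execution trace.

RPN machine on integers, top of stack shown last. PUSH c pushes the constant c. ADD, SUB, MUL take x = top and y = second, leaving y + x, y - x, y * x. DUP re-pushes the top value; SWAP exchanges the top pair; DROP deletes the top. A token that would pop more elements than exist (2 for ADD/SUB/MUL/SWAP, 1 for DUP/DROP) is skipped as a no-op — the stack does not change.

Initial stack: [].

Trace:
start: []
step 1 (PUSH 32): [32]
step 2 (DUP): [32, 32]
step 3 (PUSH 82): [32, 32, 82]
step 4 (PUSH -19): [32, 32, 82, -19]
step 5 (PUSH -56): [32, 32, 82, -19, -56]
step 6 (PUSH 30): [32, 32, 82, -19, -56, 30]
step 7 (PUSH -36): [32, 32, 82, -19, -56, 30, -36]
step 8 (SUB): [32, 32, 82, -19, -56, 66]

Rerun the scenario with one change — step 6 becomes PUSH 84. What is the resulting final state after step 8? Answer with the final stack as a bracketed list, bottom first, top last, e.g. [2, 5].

(re-executing from step 6 with the substitution; state before step 6: [32, 32, 82, -19, -56])
step 6 (PUSH 84): [32, 32, 82, -19, -56, 84]
step 7 (PUSH -36): [32, 32, 82, -19, -56, 84, -36]
step 8 (SUB): [32, 32, 82, -19, -56, 120]

[32, 32, 82, -19, -56, 120]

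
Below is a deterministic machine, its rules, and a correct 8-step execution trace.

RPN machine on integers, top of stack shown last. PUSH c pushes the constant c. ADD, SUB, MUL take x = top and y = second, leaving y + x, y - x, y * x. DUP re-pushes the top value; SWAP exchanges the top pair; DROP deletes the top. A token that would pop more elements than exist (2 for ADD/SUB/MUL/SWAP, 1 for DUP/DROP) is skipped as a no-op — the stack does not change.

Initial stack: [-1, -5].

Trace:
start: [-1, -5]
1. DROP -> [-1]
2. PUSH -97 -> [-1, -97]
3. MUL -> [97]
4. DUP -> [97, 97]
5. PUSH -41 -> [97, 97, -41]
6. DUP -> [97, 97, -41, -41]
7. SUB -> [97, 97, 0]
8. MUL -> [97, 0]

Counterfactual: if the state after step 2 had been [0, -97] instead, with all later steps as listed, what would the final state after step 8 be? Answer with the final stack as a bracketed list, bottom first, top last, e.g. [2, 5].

[0, 0]

state after step 2 := [0, -97]
3. MUL -> [0]
4. DUP -> [0, 0]
5. PUSH -41 -> [0, 0, -41]
6. DUP -> [0, 0, -41, -41]
7. SUB -> [0, 0, 0]
8. MUL -> [0, 0]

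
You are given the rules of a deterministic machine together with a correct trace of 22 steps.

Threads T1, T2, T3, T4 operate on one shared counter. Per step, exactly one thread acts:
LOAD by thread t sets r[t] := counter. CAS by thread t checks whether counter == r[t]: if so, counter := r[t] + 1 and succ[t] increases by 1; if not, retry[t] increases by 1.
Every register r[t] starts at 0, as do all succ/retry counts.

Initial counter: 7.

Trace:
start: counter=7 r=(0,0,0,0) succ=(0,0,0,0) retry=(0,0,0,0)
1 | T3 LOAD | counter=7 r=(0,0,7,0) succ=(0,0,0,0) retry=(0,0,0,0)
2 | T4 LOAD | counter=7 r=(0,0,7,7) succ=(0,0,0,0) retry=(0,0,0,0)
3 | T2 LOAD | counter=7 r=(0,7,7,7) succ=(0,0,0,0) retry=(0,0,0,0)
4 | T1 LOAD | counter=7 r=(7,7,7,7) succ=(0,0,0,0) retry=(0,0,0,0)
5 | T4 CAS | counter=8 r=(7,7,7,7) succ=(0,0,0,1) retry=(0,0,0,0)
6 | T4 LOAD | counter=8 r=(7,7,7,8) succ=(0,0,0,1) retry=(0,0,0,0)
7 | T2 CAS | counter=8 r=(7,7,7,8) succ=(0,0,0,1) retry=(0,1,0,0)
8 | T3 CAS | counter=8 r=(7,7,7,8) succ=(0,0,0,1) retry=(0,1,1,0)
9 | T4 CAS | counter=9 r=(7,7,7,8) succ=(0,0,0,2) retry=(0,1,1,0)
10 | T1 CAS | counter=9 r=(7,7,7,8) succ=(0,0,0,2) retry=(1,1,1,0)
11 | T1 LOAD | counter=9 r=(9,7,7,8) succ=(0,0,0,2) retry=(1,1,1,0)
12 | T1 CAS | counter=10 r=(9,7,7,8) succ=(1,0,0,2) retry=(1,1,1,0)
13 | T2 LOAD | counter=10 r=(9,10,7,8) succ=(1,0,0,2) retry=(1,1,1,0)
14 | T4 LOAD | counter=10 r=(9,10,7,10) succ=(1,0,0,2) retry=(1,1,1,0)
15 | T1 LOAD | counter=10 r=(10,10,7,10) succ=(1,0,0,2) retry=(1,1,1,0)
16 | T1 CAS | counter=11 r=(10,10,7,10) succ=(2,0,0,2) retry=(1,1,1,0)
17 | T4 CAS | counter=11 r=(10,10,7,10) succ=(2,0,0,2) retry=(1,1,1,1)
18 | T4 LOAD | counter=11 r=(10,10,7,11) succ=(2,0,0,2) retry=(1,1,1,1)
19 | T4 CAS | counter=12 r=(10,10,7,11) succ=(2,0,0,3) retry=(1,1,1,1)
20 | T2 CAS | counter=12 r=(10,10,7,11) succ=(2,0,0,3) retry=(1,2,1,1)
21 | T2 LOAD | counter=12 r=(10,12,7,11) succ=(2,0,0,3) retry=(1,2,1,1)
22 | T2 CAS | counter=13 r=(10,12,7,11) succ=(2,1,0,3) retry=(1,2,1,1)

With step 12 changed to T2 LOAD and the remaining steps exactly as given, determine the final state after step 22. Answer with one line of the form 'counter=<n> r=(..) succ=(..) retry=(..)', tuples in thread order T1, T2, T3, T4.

counter=12 r=(9,11,7,10) succ=(1,1,0,3) retry=(1,2,1,1)

(re-executing from step 12 with the substitution; state before step 12: counter=9 r=(9,7,7,8) succ=(0,0,0,2) retry=(1,1,1,0))
12 | T2 LOAD | counter=9 r=(9,9,7,8) succ=(0,0,0,2) retry=(1,1,1,0)
13 | T2 LOAD | counter=9 r=(9,9,7,8) succ=(0,0,0,2) retry=(1,1,1,0)
14 | T4 LOAD | counter=9 r=(9,9,7,9) succ=(0,0,0,2) retry=(1,1,1,0)
15 | T1 LOAD | counter=9 r=(9,9,7,9) succ=(0,0,0,2) retry=(1,1,1,0)
16 | T1 CAS | counter=10 r=(9,9,7,9) succ=(1,0,0,2) retry=(1,1,1,0)
17 | T4 CAS | counter=10 r=(9,9,7,9) succ=(1,0,0,2) retry=(1,1,1,1)
18 | T4 LOAD | counter=10 r=(9,9,7,10) succ=(1,0,0,2) retry=(1,1,1,1)
19 | T4 CAS | counter=11 r=(9,9,7,10) succ=(1,0,0,3) retry=(1,1,1,1)
20 | T2 CAS | counter=11 r=(9,9,7,10) succ=(1,0,0,3) retry=(1,2,1,1)
21 | T2 LOAD | counter=11 r=(9,11,7,10) succ=(1,0,0,3) retry=(1,2,1,1)
22 | T2 CAS | counter=12 r=(9,11,7,10) succ=(1,1,0,3) retry=(1,2,1,1)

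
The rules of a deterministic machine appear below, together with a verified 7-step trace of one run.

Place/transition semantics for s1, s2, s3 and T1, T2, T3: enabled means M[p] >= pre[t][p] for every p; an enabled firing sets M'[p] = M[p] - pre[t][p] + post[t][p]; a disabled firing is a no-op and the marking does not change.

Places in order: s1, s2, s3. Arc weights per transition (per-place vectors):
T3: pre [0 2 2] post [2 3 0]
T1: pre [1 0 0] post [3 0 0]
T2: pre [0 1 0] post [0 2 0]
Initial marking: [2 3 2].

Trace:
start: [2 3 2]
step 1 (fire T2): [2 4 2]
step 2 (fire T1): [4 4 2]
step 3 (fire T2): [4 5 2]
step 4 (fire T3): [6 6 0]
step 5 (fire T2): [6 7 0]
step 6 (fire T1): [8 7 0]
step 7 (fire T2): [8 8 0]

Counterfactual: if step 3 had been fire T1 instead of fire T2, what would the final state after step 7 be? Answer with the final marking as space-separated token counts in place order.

(re-executing from step 3 with the substitution; state before step 3: [4 4 2])
step 3 (fire T1): [6 4 2]
step 4 (fire T3): [8 5 0]
step 5 (fire T2): [8 6 0]
step 6 (fire T1): [10 6 0]
step 7 (fire T2): [10 7 0]

10 7 0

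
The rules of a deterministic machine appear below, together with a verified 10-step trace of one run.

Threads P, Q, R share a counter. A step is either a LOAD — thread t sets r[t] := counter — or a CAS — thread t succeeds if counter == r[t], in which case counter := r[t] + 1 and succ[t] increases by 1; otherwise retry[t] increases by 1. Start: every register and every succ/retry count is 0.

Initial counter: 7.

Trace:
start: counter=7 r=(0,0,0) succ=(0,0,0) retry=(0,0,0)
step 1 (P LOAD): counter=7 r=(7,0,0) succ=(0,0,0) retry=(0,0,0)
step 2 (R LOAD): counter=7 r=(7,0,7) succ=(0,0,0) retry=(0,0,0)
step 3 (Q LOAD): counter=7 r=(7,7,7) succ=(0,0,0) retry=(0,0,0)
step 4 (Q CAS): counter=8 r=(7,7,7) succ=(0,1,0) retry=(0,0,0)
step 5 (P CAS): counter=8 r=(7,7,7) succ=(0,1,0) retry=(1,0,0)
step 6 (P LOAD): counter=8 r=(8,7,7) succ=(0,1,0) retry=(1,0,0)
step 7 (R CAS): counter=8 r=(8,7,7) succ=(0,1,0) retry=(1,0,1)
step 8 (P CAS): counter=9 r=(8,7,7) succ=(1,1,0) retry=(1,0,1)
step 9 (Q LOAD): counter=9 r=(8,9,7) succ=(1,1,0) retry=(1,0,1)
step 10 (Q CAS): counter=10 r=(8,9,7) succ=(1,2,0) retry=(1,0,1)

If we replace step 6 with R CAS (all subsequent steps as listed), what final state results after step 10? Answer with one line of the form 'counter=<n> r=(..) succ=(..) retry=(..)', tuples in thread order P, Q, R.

(re-executing from step 6 with the substitution; state before step 6: counter=8 r=(7,7,7) succ=(0,1,0) retry=(1,0,0))
step 6 (R CAS): counter=8 r=(7,7,7) succ=(0,1,0) retry=(1,0,1)
step 7 (R CAS): counter=8 r=(7,7,7) succ=(0,1,0) retry=(1,0,2)
step 8 (P CAS): counter=8 r=(7,7,7) succ=(0,1,0) retry=(2,0,2)
step 9 (Q LOAD): counter=8 r=(7,8,7) succ=(0,1,0) retry=(2,0,2)
step 10 (Q CAS): counter=9 r=(7,8,7) succ=(0,2,0) retry=(2,0,2)

counter=9 r=(7,8,7) succ=(0,2,0) retry=(2,0,2)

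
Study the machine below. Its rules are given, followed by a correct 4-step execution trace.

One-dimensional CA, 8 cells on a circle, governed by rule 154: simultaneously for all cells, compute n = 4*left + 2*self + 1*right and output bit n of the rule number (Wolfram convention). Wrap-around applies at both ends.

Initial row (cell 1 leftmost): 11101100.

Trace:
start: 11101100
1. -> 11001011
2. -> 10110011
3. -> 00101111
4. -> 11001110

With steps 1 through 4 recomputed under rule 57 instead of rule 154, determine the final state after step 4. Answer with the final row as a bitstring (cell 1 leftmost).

01010101

(re-executing steps 1..4 under rule 57; state before step 1: 11101100)
1. -> 10011010
2. -> 01010101
3. -> 10101010
4. -> 01010101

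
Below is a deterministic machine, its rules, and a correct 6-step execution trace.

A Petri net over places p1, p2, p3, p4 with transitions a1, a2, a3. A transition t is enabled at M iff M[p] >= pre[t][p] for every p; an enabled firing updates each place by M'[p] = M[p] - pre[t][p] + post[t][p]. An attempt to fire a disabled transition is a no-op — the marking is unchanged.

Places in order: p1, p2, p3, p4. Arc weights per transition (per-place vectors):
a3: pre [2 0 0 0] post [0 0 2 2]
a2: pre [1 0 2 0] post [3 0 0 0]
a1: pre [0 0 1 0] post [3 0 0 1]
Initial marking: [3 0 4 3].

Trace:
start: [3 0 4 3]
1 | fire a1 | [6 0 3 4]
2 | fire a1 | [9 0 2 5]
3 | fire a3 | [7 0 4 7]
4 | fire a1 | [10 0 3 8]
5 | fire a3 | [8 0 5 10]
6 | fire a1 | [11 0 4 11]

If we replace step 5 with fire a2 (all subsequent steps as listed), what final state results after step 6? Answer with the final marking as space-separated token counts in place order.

(re-executing from step 5 with the substitution; state before step 5: [10 0 3 8])
5 | fire a2 | [12 0 1 8]
6 | fire a1 | [15 0 0 9]

15 0 0 9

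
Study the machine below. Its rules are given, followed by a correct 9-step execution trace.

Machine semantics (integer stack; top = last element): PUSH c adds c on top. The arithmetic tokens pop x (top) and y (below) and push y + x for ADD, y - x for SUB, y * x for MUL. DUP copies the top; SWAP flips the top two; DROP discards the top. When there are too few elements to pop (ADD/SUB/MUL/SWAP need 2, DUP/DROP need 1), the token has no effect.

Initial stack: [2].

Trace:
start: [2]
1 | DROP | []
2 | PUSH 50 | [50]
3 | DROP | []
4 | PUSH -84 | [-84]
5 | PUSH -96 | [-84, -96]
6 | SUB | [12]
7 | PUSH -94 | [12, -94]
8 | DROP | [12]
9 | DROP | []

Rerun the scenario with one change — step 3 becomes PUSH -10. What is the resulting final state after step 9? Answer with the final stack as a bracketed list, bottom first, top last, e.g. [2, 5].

(re-executing from step 3 with the substitution; state before step 3: [50])
3 | PUSH -10 | [50, -10]
4 | PUSH -84 | [50, -10, -84]
5 | PUSH -96 | [50, -10, -84, -96]
6 | SUB | [50, -10, 12]
7 | PUSH -94 | [50, -10, 12, -94]
8 | DROP | [50, -10, 12]
9 | DROP | [50, -10]

[50, -10]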